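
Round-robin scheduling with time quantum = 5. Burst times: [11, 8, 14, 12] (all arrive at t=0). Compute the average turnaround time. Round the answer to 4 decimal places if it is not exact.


Time quantum = 5
Execution trace:
  J1 runs 5 units, time = 5
  J2 runs 5 units, time = 10
  J3 runs 5 units, time = 15
  J4 runs 5 units, time = 20
  J1 runs 5 units, time = 25
  J2 runs 3 units, time = 28
  J3 runs 5 units, time = 33
  J4 runs 5 units, time = 38
  J1 runs 1 units, time = 39
  J3 runs 4 units, time = 43
  J4 runs 2 units, time = 45
Finish times: [39, 28, 43, 45]
Average turnaround = 155/4 = 38.75

38.75


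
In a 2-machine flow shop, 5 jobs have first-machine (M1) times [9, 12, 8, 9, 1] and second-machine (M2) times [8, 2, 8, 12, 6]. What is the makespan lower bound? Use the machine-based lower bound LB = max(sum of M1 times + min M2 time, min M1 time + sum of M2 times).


LB1 = sum(M1 times) + min(M2 times) = 39 + 2 = 41
LB2 = min(M1 times) + sum(M2 times) = 1 + 36 = 37
Lower bound = max(LB1, LB2) = max(41, 37) = 41

41


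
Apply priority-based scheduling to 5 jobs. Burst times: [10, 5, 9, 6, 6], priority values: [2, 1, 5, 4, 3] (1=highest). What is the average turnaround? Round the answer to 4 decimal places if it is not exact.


Sort by priority (ascending = highest first):
Order: [(1, 5), (2, 10), (3, 6), (4, 6), (5, 9)]
Completion times:
  Priority 1, burst=5, C=5
  Priority 2, burst=10, C=15
  Priority 3, burst=6, C=21
  Priority 4, burst=6, C=27
  Priority 5, burst=9, C=36
Average turnaround = 104/5 = 20.8

20.8


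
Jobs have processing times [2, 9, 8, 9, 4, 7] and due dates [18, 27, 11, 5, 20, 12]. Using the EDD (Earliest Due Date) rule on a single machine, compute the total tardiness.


Sort by due date (EDD order): [(9, 5), (8, 11), (7, 12), (2, 18), (4, 20), (9, 27)]
Compute completion times and tardiness:
  Job 1: p=9, d=5, C=9, tardiness=max(0,9-5)=4
  Job 2: p=8, d=11, C=17, tardiness=max(0,17-11)=6
  Job 3: p=7, d=12, C=24, tardiness=max(0,24-12)=12
  Job 4: p=2, d=18, C=26, tardiness=max(0,26-18)=8
  Job 5: p=4, d=20, C=30, tardiness=max(0,30-20)=10
  Job 6: p=9, d=27, C=39, tardiness=max(0,39-27)=12
Total tardiness = 52

52


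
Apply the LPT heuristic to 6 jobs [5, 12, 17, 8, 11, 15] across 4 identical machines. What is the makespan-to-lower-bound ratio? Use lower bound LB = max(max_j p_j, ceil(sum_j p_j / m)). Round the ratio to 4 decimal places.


LPT order: [17, 15, 12, 11, 8, 5]
Machine loads after assignment: [17, 15, 17, 19]
LPT makespan = 19
Lower bound = max(max_job, ceil(total/4)) = max(17, 17) = 17
Ratio = 19 / 17 = 1.1176

1.1176


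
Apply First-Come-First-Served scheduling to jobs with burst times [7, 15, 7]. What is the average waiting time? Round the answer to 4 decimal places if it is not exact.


FCFS order (as given): [7, 15, 7]
Waiting times:
  Job 1: wait = 0
  Job 2: wait = 7
  Job 3: wait = 22
Sum of waiting times = 29
Average waiting time = 29/3 = 9.6667

9.6667


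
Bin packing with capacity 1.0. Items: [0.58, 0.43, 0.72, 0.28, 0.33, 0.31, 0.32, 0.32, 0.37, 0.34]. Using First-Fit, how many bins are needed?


Place items sequentially using First-Fit:
  Item 0.58 -> new Bin 1
  Item 0.43 -> new Bin 2
  Item 0.72 -> new Bin 3
  Item 0.28 -> Bin 1 (now 0.86)
  Item 0.33 -> Bin 2 (now 0.76)
  Item 0.31 -> new Bin 4
  Item 0.32 -> Bin 4 (now 0.63)
  Item 0.32 -> Bin 4 (now 0.95)
  Item 0.37 -> new Bin 5
  Item 0.34 -> Bin 5 (now 0.71)
Total bins used = 5

5


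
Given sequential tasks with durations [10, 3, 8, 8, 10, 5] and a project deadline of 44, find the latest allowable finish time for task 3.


LF(activity 3) = deadline - sum of successor durations
Successors: activities 4 through 6 with durations [8, 10, 5]
Sum of successor durations = 23
LF = 44 - 23 = 21

21


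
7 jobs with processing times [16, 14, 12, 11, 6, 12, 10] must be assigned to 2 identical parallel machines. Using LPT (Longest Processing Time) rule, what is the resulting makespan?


Sort jobs in decreasing order (LPT): [16, 14, 12, 12, 11, 10, 6]
Assign each job to the least loaded machine:
  Machine 1: jobs [16, 12, 10], load = 38
  Machine 2: jobs [14, 12, 11, 6], load = 43
Makespan = max load = 43

43


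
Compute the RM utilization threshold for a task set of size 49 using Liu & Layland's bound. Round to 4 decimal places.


Compute 2^(1/49) = 1.0142463870
Subtract 1: 1.0142463870 - 1 = 0.0142463870
Multiply by n: 49 * 0.0142463870 = 0.6980729630
Round to 4 dp: 0.6981

0.6981


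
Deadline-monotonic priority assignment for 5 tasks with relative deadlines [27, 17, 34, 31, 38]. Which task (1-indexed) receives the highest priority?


Sort tasks by relative deadline (ascending):
  Task 2: deadline = 17
  Task 1: deadline = 27
  Task 4: deadline = 31
  Task 3: deadline = 34
  Task 5: deadline = 38
Priority order (highest first): [2, 1, 4, 3, 5]
Highest priority task = 2

2


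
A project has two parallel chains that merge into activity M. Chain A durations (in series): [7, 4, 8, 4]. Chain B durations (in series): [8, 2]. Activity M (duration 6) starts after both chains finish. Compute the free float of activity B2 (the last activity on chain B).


ES(B2) = sum of predecessors on chain B = 8
EF(B2) = ES + duration = 8 + 2 = 10
Successor of B2 is M. ES(M) = max(sum(A), sum(B)) = max(23, 10) = 23
Free float = ES(successor) - EF(current) = 23 - 10 = 13

13


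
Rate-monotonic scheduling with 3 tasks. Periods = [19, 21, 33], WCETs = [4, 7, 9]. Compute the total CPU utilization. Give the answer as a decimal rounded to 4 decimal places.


Compute individual utilizations (exact fractions):
  Task 1: C/T = 4/19 (approx. 0.2105)
  Task 2: C/T = 7/21 = 1/3 (approx. 0.3333)
  Task 3: C/T = 9/33 = 3/11 (approx. 0.2727)
Total utilization U = 4/19 + 1/3 + 3/11 = 512/627
Rounded to 4 decimal places: U = 0.8166
RM (Liu & Layland) bound for 3 tasks = 0.779763; compare with U = 512/627 (approx. 0.816587)
bound < U <= 1, so the RM sufficient condition is not met (inconclusive; an exact test such as response-time analysis is needed).

0.8166


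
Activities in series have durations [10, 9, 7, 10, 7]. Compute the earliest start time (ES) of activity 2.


Activity 2 starts after activities 1 through 1 complete.
Predecessor durations: [10]
ES = 10 = 10

10


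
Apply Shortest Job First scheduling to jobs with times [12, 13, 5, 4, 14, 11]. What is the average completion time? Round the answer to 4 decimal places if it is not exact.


SJF order (ascending): [4, 5, 11, 12, 13, 14]
Completion times:
  Job 1: burst=4, C=4
  Job 2: burst=5, C=9
  Job 3: burst=11, C=20
  Job 4: burst=12, C=32
  Job 5: burst=13, C=45
  Job 6: burst=14, C=59
Average completion = 169/6 = 28.1667

28.1667


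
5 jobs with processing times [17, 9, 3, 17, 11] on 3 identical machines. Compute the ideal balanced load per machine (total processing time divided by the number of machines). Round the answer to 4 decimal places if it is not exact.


Total processing time = 17 + 9 + 3 + 17 + 11 = 57
Number of machines = 3
Ideal balanced load = 57 / 3 = 19.0

19.0


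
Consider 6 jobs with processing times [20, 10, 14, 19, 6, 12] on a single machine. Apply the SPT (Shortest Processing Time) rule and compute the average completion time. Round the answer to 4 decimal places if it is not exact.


Sort jobs by processing time (SPT order): [6, 10, 12, 14, 19, 20]
Compute completion times sequentially:
  Job 1: processing = 6, completes at 6
  Job 2: processing = 10, completes at 16
  Job 3: processing = 12, completes at 28
  Job 4: processing = 14, completes at 42
  Job 5: processing = 19, completes at 61
  Job 6: processing = 20, completes at 81
Sum of completion times = 234
Average completion time = 234/6 = 39.0

39.0


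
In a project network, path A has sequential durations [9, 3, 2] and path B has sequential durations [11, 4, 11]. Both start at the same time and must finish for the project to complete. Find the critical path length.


Path A total = 9 + 3 + 2 = 14
Path B total = 11 + 4 + 11 = 26
Critical path = longest path = max(14, 26) = 26

26


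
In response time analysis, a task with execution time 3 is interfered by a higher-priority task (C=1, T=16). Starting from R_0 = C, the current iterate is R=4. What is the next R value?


R_next = C + ceil(R_prev / T_hp) * C_hp
ceil(4 / 16) = ceil(0.25) = 1
Interference = 1 * 1 = 1
R_next = 3 + 1 = 4
R_next = R_prev, so the iteration has converged (response time = 4).

4


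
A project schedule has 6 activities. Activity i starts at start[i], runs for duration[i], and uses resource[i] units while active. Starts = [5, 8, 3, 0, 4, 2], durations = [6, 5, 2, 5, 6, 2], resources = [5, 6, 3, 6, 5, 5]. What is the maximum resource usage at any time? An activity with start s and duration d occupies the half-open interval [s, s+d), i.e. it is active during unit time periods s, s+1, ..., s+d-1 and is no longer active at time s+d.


Each activity i is active on [start_i, start_i + duration_i).
Compute total resource usage per time slot:
  t=0: active resources = [6], total = 6
  t=1: active resources = [6], total = 6
  t=2: active resources = [6, 5], total = 11
  t=3: active resources = [3, 6, 5], total = 14
  t=4: active resources = [3, 6, 5], total = 14
  t=5: active resources = [5, 5], total = 10
  t=6: active resources = [5, 5], total = 10
  t=7: active resources = [5, 5], total = 10
  t=8: active resources = [5, 6, 5], total = 16
  t=9: active resources = [5, 6, 5], total = 16
  t=10: active resources = [5, 6], total = 11
  t=11: active resources = [6], total = 6
  t=12: active resources = [6], total = 6
Peak resource demand = 16

16


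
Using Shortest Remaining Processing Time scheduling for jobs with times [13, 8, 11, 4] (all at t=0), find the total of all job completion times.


Since all jobs arrive at t=0, SRPT equals SPT ordering.
SPT order: [4, 8, 11, 13]
Completion times:
  Job 1: p=4, C=4
  Job 2: p=8, C=12
  Job 3: p=11, C=23
  Job 4: p=13, C=36
Total completion time = 4 + 12 + 23 + 36 = 75

75


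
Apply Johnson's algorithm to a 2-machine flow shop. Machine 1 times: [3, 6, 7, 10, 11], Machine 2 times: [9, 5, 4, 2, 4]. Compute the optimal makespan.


Apply Johnson's rule:
  Group 1 (a <= b): [(1, 3, 9)]
  Group 2 (a > b): [(2, 6, 5), (3, 7, 4), (5, 11, 4), (4, 10, 2)]
Optimal job order: [1, 2, 3, 5, 4]
Schedule:
  Job 1: M1 done at 3, M2 done at 12
  Job 2: M1 done at 9, M2 done at 17
  Job 3: M1 done at 16, M2 done at 21
  Job 5: M1 done at 27, M2 done at 31
  Job 4: M1 done at 37, M2 done at 39
Makespan = 39

39


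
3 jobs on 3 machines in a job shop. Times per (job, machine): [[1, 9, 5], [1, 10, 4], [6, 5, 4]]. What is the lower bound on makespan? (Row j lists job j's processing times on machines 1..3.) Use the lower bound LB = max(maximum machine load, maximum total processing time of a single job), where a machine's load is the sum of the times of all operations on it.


Machine loads:
  Machine 1: 1 + 1 + 6 = 8
  Machine 2: 9 + 10 + 5 = 24
  Machine 3: 5 + 4 + 4 = 13
Max machine load = 24
Job totals:
  Job 1: 15
  Job 2: 15
  Job 3: 15
Max job total = 15
Lower bound = max(24, 15) = 24

24


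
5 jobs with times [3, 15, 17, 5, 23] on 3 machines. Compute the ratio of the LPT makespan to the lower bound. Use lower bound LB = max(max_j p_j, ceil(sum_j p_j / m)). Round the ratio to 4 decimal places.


LPT order: [23, 17, 15, 5, 3]
Machine loads after assignment: [23, 20, 20]
LPT makespan = 23
Lower bound = max(max_job, ceil(total/3)) = max(23, 21) = 23
Ratio = 23 / 23 = 1.0

1.0


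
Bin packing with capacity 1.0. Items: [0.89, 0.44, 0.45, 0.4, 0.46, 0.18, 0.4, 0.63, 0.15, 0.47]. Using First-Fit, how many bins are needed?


Place items sequentially using First-Fit:
  Item 0.89 -> new Bin 1
  Item 0.44 -> new Bin 2
  Item 0.45 -> Bin 2 (now 0.89)
  Item 0.4 -> new Bin 3
  Item 0.46 -> Bin 3 (now 0.86)
  Item 0.18 -> new Bin 4
  Item 0.4 -> Bin 4 (now 0.58)
  Item 0.63 -> new Bin 5
  Item 0.15 -> Bin 4 (now 0.73)
  Item 0.47 -> new Bin 6
Total bins used = 6

6


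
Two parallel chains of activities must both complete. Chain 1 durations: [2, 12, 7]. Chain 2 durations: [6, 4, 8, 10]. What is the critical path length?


Path A total = 2 + 12 + 7 = 21
Path B total = 6 + 4 + 8 + 10 = 28
Critical path = longest path = max(21, 28) = 28

28


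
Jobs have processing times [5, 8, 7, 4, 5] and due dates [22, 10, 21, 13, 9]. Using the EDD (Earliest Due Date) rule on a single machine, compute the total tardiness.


Sort by due date (EDD order): [(5, 9), (8, 10), (4, 13), (7, 21), (5, 22)]
Compute completion times and tardiness:
  Job 1: p=5, d=9, C=5, tardiness=max(0,5-9)=0
  Job 2: p=8, d=10, C=13, tardiness=max(0,13-10)=3
  Job 3: p=4, d=13, C=17, tardiness=max(0,17-13)=4
  Job 4: p=7, d=21, C=24, tardiness=max(0,24-21)=3
  Job 5: p=5, d=22, C=29, tardiness=max(0,29-22)=7
Total tardiness = 17

17


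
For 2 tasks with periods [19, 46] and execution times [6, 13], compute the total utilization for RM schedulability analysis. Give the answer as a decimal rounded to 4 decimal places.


Compute individual utilizations (exact fractions):
  Task 1: C/T = 6/19 (approx. 0.3158)
  Task 2: C/T = 13/46 (approx. 0.2826)
Total utilization U = 6/19 + 13/46 = 523/874
Rounded to 4 decimal places: U = 0.5984
RM (Liu & Layland) bound for 2 tasks = 0.828427; compare with U = 523/874 (approx. 0.598398)
U <= bound, so schedulable by RM sufficient condition.

0.5984


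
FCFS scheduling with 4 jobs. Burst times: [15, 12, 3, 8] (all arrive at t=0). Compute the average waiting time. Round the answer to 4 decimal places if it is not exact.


FCFS order (as given): [15, 12, 3, 8]
Waiting times:
  Job 1: wait = 0
  Job 2: wait = 15
  Job 3: wait = 27
  Job 4: wait = 30
Sum of waiting times = 72
Average waiting time = 72/4 = 18.0

18.0


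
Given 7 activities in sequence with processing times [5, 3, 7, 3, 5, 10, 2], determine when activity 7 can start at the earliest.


Activity 7 starts after activities 1 through 6 complete.
Predecessor durations: [5, 3, 7, 3, 5, 10]
ES = 5 + 3 + 7 + 3 + 5 + 10 = 33

33


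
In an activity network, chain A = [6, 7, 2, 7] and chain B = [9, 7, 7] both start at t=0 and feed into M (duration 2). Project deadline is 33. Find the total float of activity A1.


Forward pass: ES(A1) = sum of predecessors on chain A = 0
EF = ES + duration = 0 + 6 = 6
Backward pass: LF(M) = deadline = 33; LS(M) = 33 - 2 = 31
LF(A1) = LS(M) - sum(successors on chain A) = 31 - 16 = 15
LS = LF - duration = 15 - 6 = 9
Total float = LS - ES = 9 - 0 = 9

9


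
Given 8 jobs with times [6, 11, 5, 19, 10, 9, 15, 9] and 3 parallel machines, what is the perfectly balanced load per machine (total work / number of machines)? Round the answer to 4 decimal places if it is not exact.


Total processing time = 6 + 11 + 5 + 19 + 10 + 9 + 15 + 9 = 84
Number of machines = 3
Ideal balanced load = 84 / 3 = 28.0

28.0


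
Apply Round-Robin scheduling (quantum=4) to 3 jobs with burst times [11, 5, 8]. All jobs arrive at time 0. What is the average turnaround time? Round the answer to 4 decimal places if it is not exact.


Time quantum = 4
Execution trace:
  J1 runs 4 units, time = 4
  J2 runs 4 units, time = 8
  J3 runs 4 units, time = 12
  J1 runs 4 units, time = 16
  J2 runs 1 units, time = 17
  J3 runs 4 units, time = 21
  J1 runs 3 units, time = 24
Finish times: [24, 17, 21]
Average turnaround = 62/3 = 20.6667

20.6667


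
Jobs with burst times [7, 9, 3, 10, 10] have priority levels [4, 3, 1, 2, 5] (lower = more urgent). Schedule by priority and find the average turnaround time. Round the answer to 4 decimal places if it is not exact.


Sort by priority (ascending = highest first):
Order: [(1, 3), (2, 10), (3, 9), (4, 7), (5, 10)]
Completion times:
  Priority 1, burst=3, C=3
  Priority 2, burst=10, C=13
  Priority 3, burst=9, C=22
  Priority 4, burst=7, C=29
  Priority 5, burst=10, C=39
Average turnaround = 106/5 = 21.2

21.2


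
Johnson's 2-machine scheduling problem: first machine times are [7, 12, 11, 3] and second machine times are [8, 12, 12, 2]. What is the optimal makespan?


Apply Johnson's rule:
  Group 1 (a <= b): [(1, 7, 8), (3, 11, 12), (2, 12, 12)]
  Group 2 (a > b): [(4, 3, 2)]
Optimal job order: [1, 3, 2, 4]
Schedule:
  Job 1: M1 done at 7, M2 done at 15
  Job 3: M1 done at 18, M2 done at 30
  Job 2: M1 done at 30, M2 done at 42
  Job 4: M1 done at 33, M2 done at 44
Makespan = 44

44


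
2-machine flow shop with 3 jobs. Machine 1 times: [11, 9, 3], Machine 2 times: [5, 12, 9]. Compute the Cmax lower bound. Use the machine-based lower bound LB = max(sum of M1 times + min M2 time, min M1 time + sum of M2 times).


LB1 = sum(M1 times) + min(M2 times) = 23 + 5 = 28
LB2 = min(M1 times) + sum(M2 times) = 3 + 26 = 29
Lower bound = max(LB1, LB2) = max(28, 29) = 29

29


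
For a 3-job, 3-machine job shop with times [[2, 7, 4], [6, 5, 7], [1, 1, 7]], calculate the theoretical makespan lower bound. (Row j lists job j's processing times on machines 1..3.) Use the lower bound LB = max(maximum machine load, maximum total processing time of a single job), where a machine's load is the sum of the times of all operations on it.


Machine loads:
  Machine 1: 2 + 6 + 1 = 9
  Machine 2: 7 + 5 + 1 = 13
  Machine 3: 4 + 7 + 7 = 18
Max machine load = 18
Job totals:
  Job 1: 13
  Job 2: 18
  Job 3: 9
Max job total = 18
Lower bound = max(18, 18) = 18

18


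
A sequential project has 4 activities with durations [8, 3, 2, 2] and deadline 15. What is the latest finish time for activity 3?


LF(activity 3) = deadline - sum of successor durations
Successors: activities 4 through 4 with durations [2]
Sum of successor durations = 2
LF = 15 - 2 = 13

13


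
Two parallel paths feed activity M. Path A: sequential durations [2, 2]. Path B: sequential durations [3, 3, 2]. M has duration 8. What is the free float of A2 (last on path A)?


ES(A2) = sum of predecessors on chain A = 2
EF(A2) = ES + duration = 2 + 2 = 4
Successor of A2 is M. ES(M) = max(sum(A), sum(B)) = max(4, 8) = 8
Free float = ES(successor) - EF(current) = 8 - 4 = 4

4


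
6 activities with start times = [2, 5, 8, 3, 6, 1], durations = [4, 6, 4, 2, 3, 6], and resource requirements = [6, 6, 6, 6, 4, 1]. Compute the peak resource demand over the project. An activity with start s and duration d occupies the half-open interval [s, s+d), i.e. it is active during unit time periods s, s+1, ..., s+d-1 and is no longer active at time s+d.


Each activity i is active on [start_i, start_i + duration_i).
Compute total resource usage per time slot:
  t=0: active resources = [], total = 0
  t=1: active resources = [1], total = 1
  t=2: active resources = [6, 1], total = 7
  t=3: active resources = [6, 6, 1], total = 13
  t=4: active resources = [6, 6, 1], total = 13
  t=5: active resources = [6, 6, 1], total = 13
  t=6: active resources = [6, 4, 1], total = 11
  t=7: active resources = [6, 4], total = 10
  t=8: active resources = [6, 6, 4], total = 16
  t=9: active resources = [6, 6], total = 12
  t=10: active resources = [6, 6], total = 12
  t=11: active resources = [6], total = 6
Peak resource demand = 16

16


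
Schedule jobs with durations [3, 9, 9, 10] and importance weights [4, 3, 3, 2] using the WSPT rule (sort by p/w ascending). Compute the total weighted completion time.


Compute p/w ratios and sort ascending (WSPT): [(3, 4), (9, 3), (9, 3), (10, 2)]
Compute weighted completion times:
  Job (p=3,w=4): C=3, w*C=4*3=12
  Job (p=9,w=3): C=12, w*C=3*12=36
  Job (p=9,w=3): C=21, w*C=3*21=63
  Job (p=10,w=2): C=31, w*C=2*31=62
Total weighted completion time = 173

173


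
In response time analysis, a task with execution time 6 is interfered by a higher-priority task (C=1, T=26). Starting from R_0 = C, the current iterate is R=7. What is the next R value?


R_next = C + ceil(R_prev / T_hp) * C_hp
ceil(7 / 26) = ceil(0.2692) = 1
Interference = 1 * 1 = 1
R_next = 6 + 1 = 7
R_next = R_prev, so the iteration has converged (response time = 7).

7


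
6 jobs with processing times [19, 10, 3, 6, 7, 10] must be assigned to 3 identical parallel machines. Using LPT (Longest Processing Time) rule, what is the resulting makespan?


Sort jobs in decreasing order (LPT): [19, 10, 10, 7, 6, 3]
Assign each job to the least loaded machine:
  Machine 1: jobs [19], load = 19
  Machine 2: jobs [10, 7], load = 17
  Machine 3: jobs [10, 6, 3], load = 19
Makespan = max load = 19

19


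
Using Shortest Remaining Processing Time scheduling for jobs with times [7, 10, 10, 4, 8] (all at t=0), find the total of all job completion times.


Since all jobs arrive at t=0, SRPT equals SPT ordering.
SPT order: [4, 7, 8, 10, 10]
Completion times:
  Job 1: p=4, C=4
  Job 2: p=7, C=11
  Job 3: p=8, C=19
  Job 4: p=10, C=29
  Job 5: p=10, C=39
Total completion time = 4 + 11 + 19 + 29 + 39 = 102

102


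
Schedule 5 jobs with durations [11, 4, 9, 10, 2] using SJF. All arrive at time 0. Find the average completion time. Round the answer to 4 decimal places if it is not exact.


SJF order (ascending): [2, 4, 9, 10, 11]
Completion times:
  Job 1: burst=2, C=2
  Job 2: burst=4, C=6
  Job 3: burst=9, C=15
  Job 4: burst=10, C=25
  Job 5: burst=11, C=36
Average completion = 84/5 = 16.8

16.8


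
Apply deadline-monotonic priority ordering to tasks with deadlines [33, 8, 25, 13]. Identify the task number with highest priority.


Sort tasks by relative deadline (ascending):
  Task 2: deadline = 8
  Task 4: deadline = 13
  Task 3: deadline = 25
  Task 1: deadline = 33
Priority order (highest first): [2, 4, 3, 1]
Highest priority task = 2

2


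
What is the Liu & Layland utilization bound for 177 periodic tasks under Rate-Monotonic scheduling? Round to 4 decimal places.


Compute 2^(1/177) = 1.0039237636
Subtract 1: 1.0039237636 - 1 = 0.0039237636
Multiply by n: 177 * 0.0039237636 = 0.6945061572
Round to 4 dp: 0.6945

0.6945


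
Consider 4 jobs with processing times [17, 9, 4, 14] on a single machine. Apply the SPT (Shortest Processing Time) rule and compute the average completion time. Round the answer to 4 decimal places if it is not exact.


Sort jobs by processing time (SPT order): [4, 9, 14, 17]
Compute completion times sequentially:
  Job 1: processing = 4, completes at 4
  Job 2: processing = 9, completes at 13
  Job 3: processing = 14, completes at 27
  Job 4: processing = 17, completes at 44
Sum of completion times = 88
Average completion time = 88/4 = 22.0

22.0


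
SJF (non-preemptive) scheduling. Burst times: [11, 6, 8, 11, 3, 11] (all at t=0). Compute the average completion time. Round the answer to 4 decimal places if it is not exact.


SJF order (ascending): [3, 6, 8, 11, 11, 11]
Completion times:
  Job 1: burst=3, C=3
  Job 2: burst=6, C=9
  Job 3: burst=8, C=17
  Job 4: burst=11, C=28
  Job 5: burst=11, C=39
  Job 6: burst=11, C=50
Average completion = 146/6 = 24.3333

24.3333


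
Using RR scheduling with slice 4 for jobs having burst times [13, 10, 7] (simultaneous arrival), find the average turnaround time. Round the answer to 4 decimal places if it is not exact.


Time quantum = 4
Execution trace:
  J1 runs 4 units, time = 4
  J2 runs 4 units, time = 8
  J3 runs 4 units, time = 12
  J1 runs 4 units, time = 16
  J2 runs 4 units, time = 20
  J3 runs 3 units, time = 23
  J1 runs 4 units, time = 27
  J2 runs 2 units, time = 29
  J1 runs 1 units, time = 30
Finish times: [30, 29, 23]
Average turnaround = 82/3 = 27.3333

27.3333


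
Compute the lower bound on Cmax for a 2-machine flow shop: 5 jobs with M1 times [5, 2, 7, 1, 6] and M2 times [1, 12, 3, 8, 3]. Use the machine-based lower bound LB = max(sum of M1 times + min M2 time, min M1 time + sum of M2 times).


LB1 = sum(M1 times) + min(M2 times) = 21 + 1 = 22
LB2 = min(M1 times) + sum(M2 times) = 1 + 27 = 28
Lower bound = max(LB1, LB2) = max(22, 28) = 28

28


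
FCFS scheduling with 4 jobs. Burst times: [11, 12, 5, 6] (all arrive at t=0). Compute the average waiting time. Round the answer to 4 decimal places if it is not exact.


FCFS order (as given): [11, 12, 5, 6]
Waiting times:
  Job 1: wait = 0
  Job 2: wait = 11
  Job 3: wait = 23
  Job 4: wait = 28
Sum of waiting times = 62
Average waiting time = 62/4 = 15.5

15.5


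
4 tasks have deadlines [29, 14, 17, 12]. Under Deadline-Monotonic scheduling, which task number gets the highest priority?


Sort tasks by relative deadline (ascending):
  Task 4: deadline = 12
  Task 2: deadline = 14
  Task 3: deadline = 17
  Task 1: deadline = 29
Priority order (highest first): [4, 2, 3, 1]
Highest priority task = 4

4


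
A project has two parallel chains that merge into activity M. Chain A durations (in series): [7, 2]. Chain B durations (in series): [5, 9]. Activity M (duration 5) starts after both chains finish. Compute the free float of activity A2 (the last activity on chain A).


ES(A2) = sum of predecessors on chain A = 7
EF(A2) = ES + duration = 7 + 2 = 9
Successor of A2 is M. ES(M) = max(sum(A), sum(B)) = max(9, 14) = 14
Free float = ES(successor) - EF(current) = 14 - 9 = 5

5


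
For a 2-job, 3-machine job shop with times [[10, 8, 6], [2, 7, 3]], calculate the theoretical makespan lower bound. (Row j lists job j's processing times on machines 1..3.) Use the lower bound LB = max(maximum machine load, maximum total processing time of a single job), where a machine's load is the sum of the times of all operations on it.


Machine loads:
  Machine 1: 10 + 2 = 12
  Machine 2: 8 + 7 = 15
  Machine 3: 6 + 3 = 9
Max machine load = 15
Job totals:
  Job 1: 24
  Job 2: 12
Max job total = 24
Lower bound = max(15, 24) = 24

24


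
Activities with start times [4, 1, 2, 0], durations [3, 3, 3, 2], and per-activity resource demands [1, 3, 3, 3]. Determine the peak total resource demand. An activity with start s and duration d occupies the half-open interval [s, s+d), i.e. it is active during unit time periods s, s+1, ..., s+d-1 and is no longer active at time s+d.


Each activity i is active on [start_i, start_i + duration_i).
Compute total resource usage per time slot:
  t=0: active resources = [3], total = 3
  t=1: active resources = [3, 3], total = 6
  t=2: active resources = [3, 3], total = 6
  t=3: active resources = [3, 3], total = 6
  t=4: active resources = [1, 3], total = 4
  t=5: active resources = [1], total = 1
  t=6: active resources = [1], total = 1
Peak resource demand = 6

6


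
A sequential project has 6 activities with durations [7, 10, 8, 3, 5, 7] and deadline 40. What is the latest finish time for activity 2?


LF(activity 2) = deadline - sum of successor durations
Successors: activities 3 through 6 with durations [8, 3, 5, 7]
Sum of successor durations = 23
LF = 40 - 23 = 17

17


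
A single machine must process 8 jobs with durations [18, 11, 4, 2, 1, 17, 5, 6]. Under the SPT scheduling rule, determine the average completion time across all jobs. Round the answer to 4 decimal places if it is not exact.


Sort jobs by processing time (SPT order): [1, 2, 4, 5, 6, 11, 17, 18]
Compute completion times sequentially:
  Job 1: processing = 1, completes at 1
  Job 2: processing = 2, completes at 3
  Job 3: processing = 4, completes at 7
  Job 4: processing = 5, completes at 12
  Job 5: processing = 6, completes at 18
  Job 6: processing = 11, completes at 29
  Job 7: processing = 17, completes at 46
  Job 8: processing = 18, completes at 64
Sum of completion times = 180
Average completion time = 180/8 = 22.5

22.5


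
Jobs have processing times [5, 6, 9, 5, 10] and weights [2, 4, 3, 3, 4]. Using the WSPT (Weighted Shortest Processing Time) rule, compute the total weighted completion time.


Compute p/w ratios and sort ascending (WSPT): [(6, 4), (5, 3), (5, 2), (10, 4), (9, 3)]
Compute weighted completion times:
  Job (p=6,w=4): C=6, w*C=4*6=24
  Job (p=5,w=3): C=11, w*C=3*11=33
  Job (p=5,w=2): C=16, w*C=2*16=32
  Job (p=10,w=4): C=26, w*C=4*26=104
  Job (p=9,w=3): C=35, w*C=3*35=105
Total weighted completion time = 298

298


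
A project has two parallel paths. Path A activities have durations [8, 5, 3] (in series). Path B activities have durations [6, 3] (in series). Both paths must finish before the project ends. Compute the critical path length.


Path A total = 8 + 5 + 3 = 16
Path B total = 6 + 3 = 9
Critical path = longest path = max(16, 9) = 16

16


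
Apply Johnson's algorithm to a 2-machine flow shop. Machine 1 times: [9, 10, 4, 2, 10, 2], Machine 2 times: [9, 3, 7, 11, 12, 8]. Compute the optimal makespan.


Apply Johnson's rule:
  Group 1 (a <= b): [(4, 2, 11), (6, 2, 8), (3, 4, 7), (1, 9, 9), (5, 10, 12)]
  Group 2 (a > b): [(2, 10, 3)]
Optimal job order: [4, 6, 3, 1, 5, 2]
Schedule:
  Job 4: M1 done at 2, M2 done at 13
  Job 6: M1 done at 4, M2 done at 21
  Job 3: M1 done at 8, M2 done at 28
  Job 1: M1 done at 17, M2 done at 37
  Job 5: M1 done at 27, M2 done at 49
  Job 2: M1 done at 37, M2 done at 52
Makespan = 52

52


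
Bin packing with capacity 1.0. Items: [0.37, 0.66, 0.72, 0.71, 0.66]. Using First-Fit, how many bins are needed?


Place items sequentially using First-Fit:
  Item 0.37 -> new Bin 1
  Item 0.66 -> new Bin 2
  Item 0.72 -> new Bin 3
  Item 0.71 -> new Bin 4
  Item 0.66 -> new Bin 5
Total bins used = 5

5


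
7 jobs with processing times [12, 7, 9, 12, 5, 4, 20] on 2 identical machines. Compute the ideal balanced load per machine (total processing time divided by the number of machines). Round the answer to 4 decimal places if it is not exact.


Total processing time = 12 + 7 + 9 + 12 + 5 + 4 + 20 = 69
Number of machines = 2
Ideal balanced load = 69 / 2 = 34.5

34.5


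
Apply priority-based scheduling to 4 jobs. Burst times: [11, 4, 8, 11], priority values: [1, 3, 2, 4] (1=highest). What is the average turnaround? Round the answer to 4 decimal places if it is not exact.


Sort by priority (ascending = highest first):
Order: [(1, 11), (2, 8), (3, 4), (4, 11)]
Completion times:
  Priority 1, burst=11, C=11
  Priority 2, burst=8, C=19
  Priority 3, burst=4, C=23
  Priority 4, burst=11, C=34
Average turnaround = 87/4 = 21.75

21.75


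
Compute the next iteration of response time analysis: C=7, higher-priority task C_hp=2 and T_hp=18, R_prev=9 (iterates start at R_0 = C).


R_next = C + ceil(R_prev / T_hp) * C_hp
ceil(9 / 18) = ceil(0.5) = 1
Interference = 1 * 2 = 2
R_next = 7 + 2 = 9
R_next = R_prev, so the iteration has converged (response time = 9).

9


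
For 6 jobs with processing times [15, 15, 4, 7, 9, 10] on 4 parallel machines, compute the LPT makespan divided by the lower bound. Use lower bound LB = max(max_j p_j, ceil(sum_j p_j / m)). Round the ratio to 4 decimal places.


LPT order: [15, 15, 10, 9, 7, 4]
Machine loads after assignment: [15, 15, 14, 16]
LPT makespan = 16
Lower bound = max(max_job, ceil(total/4)) = max(15, 15) = 15
Ratio = 16 / 15 = 1.0667

1.0667


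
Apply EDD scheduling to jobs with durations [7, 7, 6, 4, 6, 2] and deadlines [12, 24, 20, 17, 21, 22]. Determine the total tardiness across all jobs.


Sort by due date (EDD order): [(7, 12), (4, 17), (6, 20), (6, 21), (2, 22), (7, 24)]
Compute completion times and tardiness:
  Job 1: p=7, d=12, C=7, tardiness=max(0,7-12)=0
  Job 2: p=4, d=17, C=11, tardiness=max(0,11-17)=0
  Job 3: p=6, d=20, C=17, tardiness=max(0,17-20)=0
  Job 4: p=6, d=21, C=23, tardiness=max(0,23-21)=2
  Job 5: p=2, d=22, C=25, tardiness=max(0,25-22)=3
  Job 6: p=7, d=24, C=32, tardiness=max(0,32-24)=8
Total tardiness = 13

13


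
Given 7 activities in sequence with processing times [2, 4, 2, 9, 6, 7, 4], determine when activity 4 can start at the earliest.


Activity 4 starts after activities 1 through 3 complete.
Predecessor durations: [2, 4, 2]
ES = 2 + 4 + 2 = 8

8


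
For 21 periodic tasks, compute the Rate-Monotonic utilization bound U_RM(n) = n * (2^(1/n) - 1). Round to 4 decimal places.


Compute 2^(1/21) = 1.0335577830
Subtract 1: 1.0335577830 - 1 = 0.0335577830
Multiply by n: 21 * 0.0335577830 = 0.7047134430
Round to 4 dp: 0.7047

0.7047


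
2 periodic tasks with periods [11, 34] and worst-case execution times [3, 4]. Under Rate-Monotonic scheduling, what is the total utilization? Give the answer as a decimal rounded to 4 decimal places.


Compute individual utilizations (exact fractions):
  Task 1: C/T = 3/11 (approx. 0.2727)
  Task 2: C/T = 4/34 = 2/17 (approx. 0.1176)
Total utilization U = 3/11 + 2/17 = 73/187
Rounded to 4 decimal places: U = 0.3904
RM (Liu & Layland) bound for 2 tasks = 0.828427; compare with U = 73/187 (approx. 0.390374)
U <= bound, so schedulable by RM sufficient condition.

0.3904


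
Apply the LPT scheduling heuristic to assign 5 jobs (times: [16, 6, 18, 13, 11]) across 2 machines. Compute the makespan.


Sort jobs in decreasing order (LPT): [18, 16, 13, 11, 6]
Assign each job to the least loaded machine:
  Machine 1: jobs [18, 11, 6], load = 35
  Machine 2: jobs [16, 13], load = 29
Makespan = max load = 35

35


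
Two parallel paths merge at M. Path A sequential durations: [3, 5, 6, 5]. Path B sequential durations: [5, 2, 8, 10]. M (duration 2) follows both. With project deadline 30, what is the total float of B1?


Forward pass: ES(B1) = sum of predecessors on chain B = 0
EF = ES + duration = 0 + 5 = 5
Backward pass: LF(M) = deadline = 30; LS(M) = 30 - 2 = 28
LF(B1) = LS(M) - sum(successors on chain B) = 28 - 20 = 8
LS = LF - duration = 8 - 5 = 3
Total float = LS - ES = 3 - 0 = 3

3


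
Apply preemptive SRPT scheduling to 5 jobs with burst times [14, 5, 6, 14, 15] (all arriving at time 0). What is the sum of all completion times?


Since all jobs arrive at t=0, SRPT equals SPT ordering.
SPT order: [5, 6, 14, 14, 15]
Completion times:
  Job 1: p=5, C=5
  Job 2: p=6, C=11
  Job 3: p=14, C=25
  Job 4: p=14, C=39
  Job 5: p=15, C=54
Total completion time = 5 + 11 + 25 + 39 + 54 = 134

134


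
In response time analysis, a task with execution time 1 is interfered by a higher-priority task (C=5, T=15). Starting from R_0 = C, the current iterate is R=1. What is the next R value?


R_next = C + ceil(R_prev / T_hp) * C_hp
ceil(1 / 15) = ceil(0.0667) = 1
Interference = 1 * 5 = 5
R_next = 1 + 5 = 6

6


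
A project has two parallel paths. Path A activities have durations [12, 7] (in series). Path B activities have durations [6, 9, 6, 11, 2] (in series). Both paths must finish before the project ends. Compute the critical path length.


Path A total = 12 + 7 = 19
Path B total = 6 + 9 + 6 + 11 + 2 = 34
Critical path = longest path = max(19, 34) = 34

34


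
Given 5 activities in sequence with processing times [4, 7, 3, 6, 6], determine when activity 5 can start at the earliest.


Activity 5 starts after activities 1 through 4 complete.
Predecessor durations: [4, 7, 3, 6]
ES = 4 + 7 + 3 + 6 = 20

20


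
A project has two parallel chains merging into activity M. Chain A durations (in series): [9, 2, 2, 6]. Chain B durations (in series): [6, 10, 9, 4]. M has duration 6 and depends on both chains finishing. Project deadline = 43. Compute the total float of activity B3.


Forward pass: ES(B3) = sum of predecessors on chain B = 16
EF = ES + duration = 16 + 9 = 25
Backward pass: LF(M) = deadline = 43; LS(M) = 43 - 6 = 37
LF(B3) = LS(M) - sum(successors on chain B) = 37 - 4 = 33
LS = LF - duration = 33 - 9 = 24
Total float = LS - ES = 24 - 16 = 8

8


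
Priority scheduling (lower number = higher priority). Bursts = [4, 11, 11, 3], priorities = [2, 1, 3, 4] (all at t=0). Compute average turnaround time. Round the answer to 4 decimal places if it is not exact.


Sort by priority (ascending = highest first):
Order: [(1, 11), (2, 4), (3, 11), (4, 3)]
Completion times:
  Priority 1, burst=11, C=11
  Priority 2, burst=4, C=15
  Priority 3, burst=11, C=26
  Priority 4, burst=3, C=29
Average turnaround = 81/4 = 20.25

20.25


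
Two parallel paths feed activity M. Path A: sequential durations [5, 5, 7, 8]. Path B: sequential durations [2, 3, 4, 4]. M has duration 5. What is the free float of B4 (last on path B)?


ES(B4) = sum of predecessors on chain B = 9
EF(B4) = ES + duration = 9 + 4 = 13
Successor of B4 is M. ES(M) = max(sum(A), sum(B)) = max(25, 13) = 25
Free float = ES(successor) - EF(current) = 25 - 13 = 12

12


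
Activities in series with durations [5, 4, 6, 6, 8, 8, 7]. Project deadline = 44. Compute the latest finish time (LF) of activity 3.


LF(activity 3) = deadline - sum of successor durations
Successors: activities 4 through 7 with durations [6, 8, 8, 7]
Sum of successor durations = 29
LF = 44 - 29 = 15

15


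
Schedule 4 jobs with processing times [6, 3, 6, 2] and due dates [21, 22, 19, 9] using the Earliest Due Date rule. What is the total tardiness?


Sort by due date (EDD order): [(2, 9), (6, 19), (6, 21), (3, 22)]
Compute completion times and tardiness:
  Job 1: p=2, d=9, C=2, tardiness=max(0,2-9)=0
  Job 2: p=6, d=19, C=8, tardiness=max(0,8-19)=0
  Job 3: p=6, d=21, C=14, tardiness=max(0,14-21)=0
  Job 4: p=3, d=22, C=17, tardiness=max(0,17-22)=0
Total tardiness = 0

0


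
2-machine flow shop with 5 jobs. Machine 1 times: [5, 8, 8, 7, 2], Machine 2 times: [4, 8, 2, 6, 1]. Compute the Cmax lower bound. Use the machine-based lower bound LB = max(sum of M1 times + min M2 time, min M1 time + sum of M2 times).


LB1 = sum(M1 times) + min(M2 times) = 30 + 1 = 31
LB2 = min(M1 times) + sum(M2 times) = 2 + 21 = 23
Lower bound = max(LB1, LB2) = max(31, 23) = 31

31


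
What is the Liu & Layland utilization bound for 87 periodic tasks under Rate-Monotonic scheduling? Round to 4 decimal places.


Compute 2^(1/87) = 1.0079990316
Subtract 1: 1.0079990316 - 1 = 0.0079990316
Multiply by n: 87 * 0.0079990316 = 0.6959157492
Round to 4 dp: 0.6959

0.6959


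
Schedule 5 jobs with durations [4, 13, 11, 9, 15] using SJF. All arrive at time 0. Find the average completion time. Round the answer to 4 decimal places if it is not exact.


SJF order (ascending): [4, 9, 11, 13, 15]
Completion times:
  Job 1: burst=4, C=4
  Job 2: burst=9, C=13
  Job 3: burst=11, C=24
  Job 4: burst=13, C=37
  Job 5: burst=15, C=52
Average completion = 130/5 = 26.0

26.0


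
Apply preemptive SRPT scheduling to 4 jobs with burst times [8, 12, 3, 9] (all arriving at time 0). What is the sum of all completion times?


Since all jobs arrive at t=0, SRPT equals SPT ordering.
SPT order: [3, 8, 9, 12]
Completion times:
  Job 1: p=3, C=3
  Job 2: p=8, C=11
  Job 3: p=9, C=20
  Job 4: p=12, C=32
Total completion time = 3 + 11 + 20 + 32 = 66

66


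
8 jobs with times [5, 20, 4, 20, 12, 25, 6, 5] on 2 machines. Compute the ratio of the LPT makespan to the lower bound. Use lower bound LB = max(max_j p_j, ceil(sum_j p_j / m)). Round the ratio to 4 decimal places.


LPT order: [25, 20, 20, 12, 6, 5, 5, 4]
Machine loads after assignment: [48, 49]
LPT makespan = 49
Lower bound = max(max_job, ceil(total/2)) = max(25, 49) = 49
Ratio = 49 / 49 = 1.0

1.0


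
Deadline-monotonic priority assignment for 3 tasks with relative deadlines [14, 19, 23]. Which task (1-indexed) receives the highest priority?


Sort tasks by relative deadline (ascending):
  Task 1: deadline = 14
  Task 2: deadline = 19
  Task 3: deadline = 23
Priority order (highest first): [1, 2, 3]
Highest priority task = 1

1


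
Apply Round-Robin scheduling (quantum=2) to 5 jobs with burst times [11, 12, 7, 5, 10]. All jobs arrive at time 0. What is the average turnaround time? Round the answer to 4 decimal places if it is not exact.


Time quantum = 2
Execution trace:
  J1 runs 2 units, time = 2
  J2 runs 2 units, time = 4
  J3 runs 2 units, time = 6
  J4 runs 2 units, time = 8
  J5 runs 2 units, time = 10
  J1 runs 2 units, time = 12
  J2 runs 2 units, time = 14
  J3 runs 2 units, time = 16
  J4 runs 2 units, time = 18
  J5 runs 2 units, time = 20
  J1 runs 2 units, time = 22
  J2 runs 2 units, time = 24
  J3 runs 2 units, time = 26
  J4 runs 1 units, time = 27
  J5 runs 2 units, time = 29
  J1 runs 2 units, time = 31
  J2 runs 2 units, time = 33
  J3 runs 1 units, time = 34
  J5 runs 2 units, time = 36
  J1 runs 2 units, time = 38
  J2 runs 2 units, time = 40
  J5 runs 2 units, time = 42
  J1 runs 1 units, time = 43
  J2 runs 2 units, time = 45
Finish times: [43, 45, 34, 27, 42]
Average turnaround = 191/5 = 38.2

38.2
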